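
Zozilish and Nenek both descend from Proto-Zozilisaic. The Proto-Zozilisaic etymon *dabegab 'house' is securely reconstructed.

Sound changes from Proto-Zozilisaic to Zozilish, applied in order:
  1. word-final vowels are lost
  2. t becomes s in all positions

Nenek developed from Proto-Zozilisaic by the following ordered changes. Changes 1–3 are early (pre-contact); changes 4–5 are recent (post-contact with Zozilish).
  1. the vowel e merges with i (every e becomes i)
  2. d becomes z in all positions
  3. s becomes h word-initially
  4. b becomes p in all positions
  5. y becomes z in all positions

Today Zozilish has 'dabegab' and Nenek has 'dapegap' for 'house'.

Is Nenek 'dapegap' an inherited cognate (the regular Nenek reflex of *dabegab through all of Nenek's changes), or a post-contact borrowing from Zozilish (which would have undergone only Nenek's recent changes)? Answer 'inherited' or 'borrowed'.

borrowed

If inherited, *dabegab would pass through all of Nenek's changes:
Nenek: start from *dabegab.
  rule 1 (vowel merger): dabegab → dabigab
  rule 2 (unconditioned shift): dabigab → zabigab
  rule 3: no change — zabigab
  rule 4 (unconditioned shift): zabigab → zapigap
  rule 5: no change — zapigap
  ⇒ Nenek zapigap
If borrowed from Zozilish 'dabegab' after the early changes, it would undergo only the recent ones:
  rule 4 (unconditioned shift): dabegab → dapegap
  rule 5 (unconditioned shift): no change (dapegap)
  ⇒ as a loan: dapegap
Nenek 'dapegap' matches the loan outcome 'dapegap', not the inherited 'zapigap' — it skipped the early Nenek changes, so it was borrowed from Zozilish.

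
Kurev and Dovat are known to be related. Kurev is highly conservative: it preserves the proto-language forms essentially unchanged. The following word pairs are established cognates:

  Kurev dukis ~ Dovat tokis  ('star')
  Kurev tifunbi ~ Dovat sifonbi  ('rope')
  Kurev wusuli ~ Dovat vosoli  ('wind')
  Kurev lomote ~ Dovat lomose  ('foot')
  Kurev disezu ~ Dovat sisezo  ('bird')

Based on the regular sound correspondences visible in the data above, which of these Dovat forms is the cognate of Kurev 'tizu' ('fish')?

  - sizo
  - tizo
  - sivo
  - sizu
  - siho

sizo

tifunbi ~ sifonbi — Kurev t corresponds to Dovat s word-initially before a front vowel.
disezu ~ sisezo — Kurev u corresponds to Dovat o word-finally.
Applying these to Kurev 'tizu':
  tizu → sizu   (t→s word-initially before a front vowel)
  sizu → sizo   (u→o word-finally)
So the Dovat cognate is 'sizo'.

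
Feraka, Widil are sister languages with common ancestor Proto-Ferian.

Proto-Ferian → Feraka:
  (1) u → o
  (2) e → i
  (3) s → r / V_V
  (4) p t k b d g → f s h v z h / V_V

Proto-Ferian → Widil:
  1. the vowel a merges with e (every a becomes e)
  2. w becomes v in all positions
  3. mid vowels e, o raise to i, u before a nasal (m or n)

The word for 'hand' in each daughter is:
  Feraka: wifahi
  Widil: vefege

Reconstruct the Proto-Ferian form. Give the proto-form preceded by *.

Position 1: Feraka has w, Widil has v. Feraka preserves w here (none of its changes turn any other segment into w), so the proto-segment is *w.
Position 2: Feraka has i, Widil has e. Taking the neighbouring segments as reconstructed: Feraka i could go back to *e or *i; Widil e could go back to *a or *e — the one source consistent with every daughter is *e.
Position 6: Feraka has i, Widil has e. Taking the neighbouring segments as reconstructed: Feraka i could go back to *e or *i; Widil e could go back to *a or *e — the one source consistent with every daughter is *e.
This points to *wefage. Verify forward in each daughter:
Feraka: start from *wefage.
  rule 1: no change — wefage
  rule 2 (vowel merger): wefage → wifagi
  rule 3: no change — wifagi
  rule 4 (intervocalic lenition): wifagi → wifahi
  ⇒ Feraka wifahi
Widil: start from *wefage.
  rule 1 (vowel merger): wefage → wefege
  rule 2 (unconditioned shift): wefege → vefege
  rule 3: no change — vefege
  ⇒ Widil vefege
Only *wefage yields all of Feraka wifahi, Widil vefege.

*wefage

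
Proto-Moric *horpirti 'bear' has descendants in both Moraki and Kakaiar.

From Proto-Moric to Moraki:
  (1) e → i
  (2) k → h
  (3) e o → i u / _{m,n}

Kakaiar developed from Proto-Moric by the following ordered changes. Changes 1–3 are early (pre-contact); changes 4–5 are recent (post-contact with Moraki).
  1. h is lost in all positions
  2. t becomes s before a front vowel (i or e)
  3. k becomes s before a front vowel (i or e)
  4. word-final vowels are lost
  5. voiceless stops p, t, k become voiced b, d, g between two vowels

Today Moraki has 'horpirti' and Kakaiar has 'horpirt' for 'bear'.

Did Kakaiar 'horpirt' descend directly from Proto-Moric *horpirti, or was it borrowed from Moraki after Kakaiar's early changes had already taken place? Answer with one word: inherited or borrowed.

borrowed

If inherited, *horpirti would pass through all of Kakaiar's changes:
Kakaiar: *horpirti
  horpirti → orpirti   [h-loss]
  orpirti → orpirsi   [palatalisation]
  orpirsi (rule 3 does not apply)
  orpirsi → orpirs   [apocope]
  orpirs (rule 5 does not apply)
  giving Kakaiar orpirs.
If borrowed from Moraki 'horpirti' after the early changes, it would undergo only the recent ones:
  rule 4 (apocope): horpirti → horpirt
  rule 5 (intervocalic voicing): no change (horpirt)
  ⇒ as a loan: horpirt
Kakaiar 'horpirt' matches the loan outcome 'horpirt', not the inherited 'orpirs' — it skipped the early Kakaiar changes, so it was borrowed from Moraki.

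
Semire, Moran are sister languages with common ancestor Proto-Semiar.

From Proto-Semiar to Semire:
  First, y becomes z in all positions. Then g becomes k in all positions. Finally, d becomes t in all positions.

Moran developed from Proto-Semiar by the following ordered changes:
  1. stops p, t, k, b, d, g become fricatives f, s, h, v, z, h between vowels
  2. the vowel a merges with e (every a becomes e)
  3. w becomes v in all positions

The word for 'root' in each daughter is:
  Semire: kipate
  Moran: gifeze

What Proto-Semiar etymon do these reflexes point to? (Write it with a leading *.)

Position 3: Semire has p, Moran has f. Semire preserves p here (none of its changes turn any other segment into p), so the proto-segment is *p.
Position 5: Semire has t, Moran has z. Taking the neighbouring segments as reconstructed: Semire t could go back to *t or *d; Moran z could go back to *d or *z — the one source consistent with every daughter is *d.
Position 1: Semire has k, Moran has g. Moran preserves g here (none of its changes turn any other segment into g), so the proto-segment is *g.
Continuing position by position gives *gipade; check it forward:
Semire: start from *gipade.
  rule 1: no change — gipade
  rule 2 (unconditioned shift): gipade → kipade
  rule 3 (unconditioned shift): kipade → kipate
  ⇒ Semire kipate
Moran: *gipade
  gipade → gifaze   [intervocalic lenition]
  gifaze → gifeze   [vowel merger]
  gifeze (rule 3 does not apply)
  giving Moran gifeze.
No other proto-form is consistent with every reflex, so the reconstruction is *gipade.

*gipade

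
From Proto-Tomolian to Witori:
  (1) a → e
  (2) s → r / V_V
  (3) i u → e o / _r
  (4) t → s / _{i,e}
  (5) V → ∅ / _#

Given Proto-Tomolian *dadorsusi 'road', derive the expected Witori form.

dedorsor

Witori: *dadorsusi > dedorsusi > dedorsuri > dedorsori > dedorsor  (by vowel merger, rhotacism, pre-rhotic lowering, apocope)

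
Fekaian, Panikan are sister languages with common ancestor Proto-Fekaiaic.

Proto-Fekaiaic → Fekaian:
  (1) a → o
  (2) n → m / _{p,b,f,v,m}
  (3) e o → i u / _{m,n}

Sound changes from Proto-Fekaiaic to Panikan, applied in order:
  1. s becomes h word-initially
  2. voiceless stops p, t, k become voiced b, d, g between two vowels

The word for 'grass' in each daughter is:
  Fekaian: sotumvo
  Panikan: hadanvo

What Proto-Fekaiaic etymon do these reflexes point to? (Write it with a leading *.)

*satanvo

Position 5: Fekaian has m, Panikan has n. Panikan preserves n here (none of its changes turn any other segment into n), so the proto-segment is *n.
Position 4: Fekaian has u, Panikan has a. Panikan preserves a here (none of its changes turn any other segment into a), so the proto-segment is *a.
Position 3: Fekaian has t, Panikan has d. Fekaian preserves t here (none of its changes turn any other segment into t), so the proto-segment is *t.
Verify the candidate proto-form against each daughter:
Fekaian: start from *satanvo.
  rule 1 (vowel merger): satanvo → sotonvo
  rule 2 (nasal place assimilation): sotonvo → sotomvo
  rule 3 (pre-nasal raising): sotomvo → sotumvo
  ⇒ Fekaian sotumvo
Panikan: *satanvo
  satanvo → hatanvo   [debuccalisation]
  hatanvo → hadanvo   [intervocalic voicing]
  giving Panikan hadanvo.
No other proto-form is consistent with every reflex, so the reconstruction is *satanvo.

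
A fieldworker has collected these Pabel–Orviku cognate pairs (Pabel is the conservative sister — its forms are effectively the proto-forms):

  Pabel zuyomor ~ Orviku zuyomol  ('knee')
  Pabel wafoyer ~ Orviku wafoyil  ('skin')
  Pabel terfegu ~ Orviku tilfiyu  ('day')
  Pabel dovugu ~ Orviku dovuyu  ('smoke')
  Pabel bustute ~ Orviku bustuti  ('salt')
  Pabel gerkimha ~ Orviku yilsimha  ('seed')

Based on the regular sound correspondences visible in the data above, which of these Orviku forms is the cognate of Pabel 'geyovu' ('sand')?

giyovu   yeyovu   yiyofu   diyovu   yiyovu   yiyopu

gerkimha ~ yilsimha — Pabel g corresponds to Orviku y word-initially before a front vowel.
terfegu ~ tilfiyu — Pabel e corresponds to Orviku i after a consonant, before a consonant other than r, m, n, p, b, f, v.
Applying these to Pabel 'geyovu':
  geyovu → yeyovu   (g→y word-initially before a front vowel)
  yeyovu → yiyovu   (e→i after a consonant, before a consonant other than r, m, n, p, b, f, v)
So the Orviku cognate is 'yiyovu'.

yiyovu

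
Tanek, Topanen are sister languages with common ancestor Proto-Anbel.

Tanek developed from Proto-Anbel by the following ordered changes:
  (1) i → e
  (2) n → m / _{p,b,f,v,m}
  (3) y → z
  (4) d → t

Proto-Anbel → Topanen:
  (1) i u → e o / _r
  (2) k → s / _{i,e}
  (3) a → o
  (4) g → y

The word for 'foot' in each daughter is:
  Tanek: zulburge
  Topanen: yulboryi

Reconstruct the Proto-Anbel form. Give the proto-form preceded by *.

*yulburgi

Position 8: Tanek has e, Topanen has i. Topanen preserves i here (none of its changes turn any other segment into i), so the proto-segment is *i.
Position 5: Tanek has u, Topanen has o. Tanek preserves u here (none of its changes turn any other segment into u), so the proto-segment is *u.
This points to *yulburgi. Verify forward in each daughter:
Tanek: *yulburgi
  yulburgi → yulburge   [vowel merger]
  yulburge (rule 2 does not apply)
  yulburge → zulburge   [unconditioned shift]
  zulburge (rule 4 does not apply)
  giving Tanek zulburge.
Topanen: start from *yulburgi.
  rule 1 (pre-rhotic lowering): yulburgi → yulborgi
  rule 2: no change — yulborgi
  rule 3: no change — yulborgi
  rule 4 (unconditioned shift): yulborgi → yulboryi
  ⇒ Topanen yulboryi
*yulburgi is the unique common source.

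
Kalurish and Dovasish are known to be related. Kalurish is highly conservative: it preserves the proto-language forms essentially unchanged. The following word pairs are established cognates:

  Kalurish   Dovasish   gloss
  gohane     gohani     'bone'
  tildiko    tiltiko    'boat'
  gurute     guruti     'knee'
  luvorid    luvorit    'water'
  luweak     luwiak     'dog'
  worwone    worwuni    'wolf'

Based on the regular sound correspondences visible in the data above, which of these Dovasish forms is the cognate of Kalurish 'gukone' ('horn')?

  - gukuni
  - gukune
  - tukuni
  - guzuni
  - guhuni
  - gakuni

worwone ~ worwuni — Kalurish o corresponds to Dovasish u after a consonant, before a nasal.
gohane ~ gohani, gurute ~ guruti — Kalurish e corresponds to Dovasish i word-finally.
Applying these to Kalurish 'gukone':
  gukone → gukune   (o→u after a consonant, before a nasal)
  gukune → gukuni   (e→i word-finally)
So the Dovasish cognate is 'gukuni'.

gukuni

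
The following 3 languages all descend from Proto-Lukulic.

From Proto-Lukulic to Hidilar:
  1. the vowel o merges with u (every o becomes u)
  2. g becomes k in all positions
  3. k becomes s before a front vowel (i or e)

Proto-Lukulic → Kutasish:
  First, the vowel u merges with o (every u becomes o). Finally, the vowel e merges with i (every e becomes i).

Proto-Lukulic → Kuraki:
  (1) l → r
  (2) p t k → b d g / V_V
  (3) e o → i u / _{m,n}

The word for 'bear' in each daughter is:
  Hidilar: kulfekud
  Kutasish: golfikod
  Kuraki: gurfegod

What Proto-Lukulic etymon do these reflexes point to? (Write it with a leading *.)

*gulfekod

Position 1: Hidilar has k, Kutasish has g, Kuraki has g. Kutasish preserves g here (none of its changes turn any other segment into g), so the proto-segment is *g.
Position 6: Hidilar has k, Kutasish has k, Kuraki has g. Kutasish preserves k here (none of its changes turn any other segment into k), so the proto-segment is *k.
Position 5: Hidilar has e, Kutasish has i, Kuraki has e. Hidilar preserves e here (none of its changes turn any other segment into e), so the proto-segment is *e.
Continuing position by position gives *gulfekod; check it forward:
Hidilar: *gulfekod > gulfekud > kulfekud  (by vowel merger, unconditioned shift)
Kutasish: *gulfekod > golfekod > golfikod  (by vowel merger, vowel merger)
Kuraki: start from *gulfekod.
  rule 1 (unconditioned shift): gulfekod → gurfekod
  rule 2 (intervocalic voicing): gurfekod → gurfegod
  rule 3: no change — gurfegod
  ⇒ Kuraki gurfegod
No other proto-form is consistent with every reflex, so the reconstruction is *gulfekod.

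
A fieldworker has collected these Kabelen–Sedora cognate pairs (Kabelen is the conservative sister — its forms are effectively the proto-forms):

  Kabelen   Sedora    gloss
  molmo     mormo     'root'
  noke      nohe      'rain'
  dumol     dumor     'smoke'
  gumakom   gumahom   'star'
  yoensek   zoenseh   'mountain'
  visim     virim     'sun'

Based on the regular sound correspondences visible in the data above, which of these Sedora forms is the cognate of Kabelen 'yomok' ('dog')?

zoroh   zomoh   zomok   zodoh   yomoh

yoensek ~ zoenseh — Kabelen y corresponds to Sedora z word-initially before a back vowel.
yoensek ~ zoenseh — Kabelen k corresponds to Sedora h word-finally.
Applying these to Kabelen 'yomok':
  yomok → zomok   (y→z word-initially before a back vowel)
  zomok → zomoh   (k→h word-finally)
So the Sedora cognate is 'zomoh'.

zomoh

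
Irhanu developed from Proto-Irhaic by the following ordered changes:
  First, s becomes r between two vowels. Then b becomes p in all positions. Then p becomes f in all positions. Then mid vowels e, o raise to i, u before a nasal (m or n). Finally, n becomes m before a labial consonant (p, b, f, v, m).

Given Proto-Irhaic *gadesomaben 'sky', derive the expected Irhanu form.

gaderumafin

Irhanu: *gadesomaben > gaderomaben > gaderomapen > gaderomafen > gaderumafin  (by rhotacism, unconditioned shift, unconditioned shift, pre-nasal raising)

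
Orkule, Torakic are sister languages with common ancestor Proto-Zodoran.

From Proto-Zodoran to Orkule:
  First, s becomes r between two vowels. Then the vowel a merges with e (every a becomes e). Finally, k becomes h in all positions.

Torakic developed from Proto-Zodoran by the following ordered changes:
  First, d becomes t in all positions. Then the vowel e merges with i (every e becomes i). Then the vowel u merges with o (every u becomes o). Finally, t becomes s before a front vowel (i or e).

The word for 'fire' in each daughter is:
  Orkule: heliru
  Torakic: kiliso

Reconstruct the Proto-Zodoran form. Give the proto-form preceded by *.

Position 1: Orkule has h, Torakic has k. Torakic preserves k here (none of its changes turn any other segment into k), so the proto-segment is *k.
Position 5: Orkule has r, Torakic has s. Taking the neighbouring segments as reconstructed: Orkule r could go back to *s or *r; Torakic s can only go back to *s — the one source consistent with every daughter is *s.
Position 2: Orkule has e, Torakic has i. Taking the neighbouring segments as reconstructed: Orkule e could go back to *a or *e; Torakic i could go back to *e or *i — the one source consistent with every daughter is *e.
Continuing position by position gives *kelisu; check it forward:
Orkule: *kelisu > keliru > heliru  (by rhotacism, unconditioned shift)
Torakic: *kelisu > kilisu > kiliso  (by vowel merger, vowel merger)
Only *kelisu yields all of Orkule heliru, Torakic kiliso.

*kelisu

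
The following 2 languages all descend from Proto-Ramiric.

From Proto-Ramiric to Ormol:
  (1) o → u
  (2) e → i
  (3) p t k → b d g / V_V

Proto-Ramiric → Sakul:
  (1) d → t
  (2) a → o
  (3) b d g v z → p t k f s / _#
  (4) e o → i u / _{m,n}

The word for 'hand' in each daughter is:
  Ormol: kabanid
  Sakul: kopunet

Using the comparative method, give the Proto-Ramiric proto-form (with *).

*kapaned

Position 6: Ormol has i, Sakul has e. Sakul preserves e here (none of its changes turn any other segment into e), so the proto-segment is *e.
Position 2: Ormol has a, Sakul has o. Ormol preserves a here (none of its changes turn any other segment into a), so the proto-segment is *a.
Position 7: Ormol has d, Sakul has t. Taking the neighbouring segments as reconstructed: Ormol d can only go back to *d; Sakul t could go back to *t or *d — the one source consistent with every daughter is *d.
Verify the candidate proto-form against each daughter:
Ormol: *kapaned > kapanid > kabanid  (by vowel merger, intervocalic voicing)
Sakul: *kapaned
  kapaned → kapanet   [unconditioned shift]
  kapanet → koponet   [vowel merger]
  koponet (rule 3 does not apply)
  koponet → kopunet   [pre-nasal raising]
  giving Sakul kopunet.
*kapaned is the unique common source.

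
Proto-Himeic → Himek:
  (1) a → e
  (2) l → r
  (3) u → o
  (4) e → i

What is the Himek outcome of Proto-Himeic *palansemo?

pirinsimo

Himek: *palansemo
  palansemo → pelensemo   [vowel merger]
  pelensemo → perensemo   [unconditioned shift]
  perensemo (rule 3 does not apply)
  perensemo → pirinsimo   [vowel merger]
  giving Himek pirinsimo.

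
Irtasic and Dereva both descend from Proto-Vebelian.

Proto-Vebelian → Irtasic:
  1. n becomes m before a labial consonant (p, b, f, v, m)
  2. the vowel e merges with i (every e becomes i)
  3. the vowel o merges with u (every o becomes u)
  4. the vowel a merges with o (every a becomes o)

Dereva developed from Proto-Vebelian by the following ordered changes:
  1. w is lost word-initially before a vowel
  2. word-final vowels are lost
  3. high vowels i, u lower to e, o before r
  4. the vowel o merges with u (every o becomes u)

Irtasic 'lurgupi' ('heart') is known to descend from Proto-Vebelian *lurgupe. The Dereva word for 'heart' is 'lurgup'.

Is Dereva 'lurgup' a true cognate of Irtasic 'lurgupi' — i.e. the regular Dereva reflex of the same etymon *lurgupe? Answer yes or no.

yes

Derive the expected Dereva reflex of *lurgupe:
Dereva: *lurgupe
  lurgupe (rule 1 does not apply)
  lurgupe → lurgup   [apocope]
  lurgup → lorgup   [pre-rhotic lowering]
  lorgup → lurgup   [vowel merger]
  giving Dereva lurgup.
Dereva 'lurgup' matches the regular reflex exactly, so the pair is cognate.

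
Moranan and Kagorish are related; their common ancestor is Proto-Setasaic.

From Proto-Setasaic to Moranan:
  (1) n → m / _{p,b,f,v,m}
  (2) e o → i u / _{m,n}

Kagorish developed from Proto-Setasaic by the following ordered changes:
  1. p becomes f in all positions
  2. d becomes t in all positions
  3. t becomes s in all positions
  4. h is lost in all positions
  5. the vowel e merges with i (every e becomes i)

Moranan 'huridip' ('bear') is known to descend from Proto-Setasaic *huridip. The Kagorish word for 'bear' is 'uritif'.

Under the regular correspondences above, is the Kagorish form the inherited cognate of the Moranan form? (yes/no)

no

Derive the expected Kagorish reflex of *huridip:
Kagorish: *huridip > huridif > huritif > hurisif > urisif  (by unconditioned shift, unconditioned shift, unconditioned shift, h-loss)
The regular Kagorish reflex would be 'urisif', but the attested form is 'uritif'. The correspondence is irregular, so they are not cognates (the Kagorish form has a different source).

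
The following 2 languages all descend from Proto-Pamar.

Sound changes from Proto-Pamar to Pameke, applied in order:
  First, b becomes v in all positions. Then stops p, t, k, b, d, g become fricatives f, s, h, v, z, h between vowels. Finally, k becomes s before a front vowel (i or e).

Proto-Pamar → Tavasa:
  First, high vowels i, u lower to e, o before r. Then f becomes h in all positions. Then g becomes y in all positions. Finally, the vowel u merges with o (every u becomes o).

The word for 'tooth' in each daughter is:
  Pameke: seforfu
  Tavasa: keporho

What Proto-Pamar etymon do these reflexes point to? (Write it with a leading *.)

Position 1: Pameke has s, Tavasa has k. Tavasa preserves k here (none of its changes turn any other segment into k), so the proto-segment is *k.
Position 6: Pameke has f, Tavasa has h. Taking the neighbouring segments as reconstructed: Pameke f can only go back to *f; Tavasa h could go back to *f or *h — the one source consistent with every daughter is *f.
Position 7: Pameke has u, Tavasa has o. Pameke preserves u here (none of its changes turn any other segment into u), so the proto-segment is *u.
Continuing position by position gives *keporfu; check it forward:
Pameke: *keporfu
  keporfu (rule 1 does not apply)
  keporfu → keforfu   [intervocalic lenition]
  keforfu → seforfu   [palatalisation]
  giving Pameke seforfu.
Tavasa: start from *keporfu.
  rule 1: no change — keporfu
  rule 2 (unconditioned shift): keporfu → keporhu
  rule 3: no change — keporhu
  rule 4 (vowel merger): keporhu → keporho
  ⇒ Tavasa keporho
Only *keporfu yields all of Pameke seforfu, Tavasa keporho.

*keporfu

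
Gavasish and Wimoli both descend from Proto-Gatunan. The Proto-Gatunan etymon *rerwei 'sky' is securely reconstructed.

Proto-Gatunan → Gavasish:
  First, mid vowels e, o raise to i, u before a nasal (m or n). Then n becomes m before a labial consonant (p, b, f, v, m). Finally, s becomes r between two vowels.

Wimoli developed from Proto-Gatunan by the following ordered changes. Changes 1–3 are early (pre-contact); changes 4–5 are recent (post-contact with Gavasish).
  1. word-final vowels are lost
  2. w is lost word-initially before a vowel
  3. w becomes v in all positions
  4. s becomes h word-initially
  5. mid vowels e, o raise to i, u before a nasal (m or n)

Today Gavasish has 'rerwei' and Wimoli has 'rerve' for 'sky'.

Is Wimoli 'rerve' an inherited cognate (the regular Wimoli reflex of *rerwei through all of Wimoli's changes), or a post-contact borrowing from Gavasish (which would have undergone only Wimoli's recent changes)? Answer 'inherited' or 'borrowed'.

inherited

If inherited, *rerwei would pass through all of Wimoli's changes:
Wimoli: *rerwei
  rerwei → rerwe   [apocope]
  rerwe (rule 2 does not apply)
  rerwe → rerve   [unconditioned shift]
  rerve (rule 4 does not apply)
  rerve (rule 5 does not apply)
  giving Wimoli rerve.
If borrowed from Gavasish 'rerwei' after the early changes, it would undergo only the recent ones:
  rule 4 (debuccalisation): no change (rerwei)
  rule 5 (pre-nasal raising): no change (rerwei)
  ⇒ as a loan: rerwei
Wimoli 'rerve' matches the inherited outcome exactly, so it is an inherited cognate, not a loan.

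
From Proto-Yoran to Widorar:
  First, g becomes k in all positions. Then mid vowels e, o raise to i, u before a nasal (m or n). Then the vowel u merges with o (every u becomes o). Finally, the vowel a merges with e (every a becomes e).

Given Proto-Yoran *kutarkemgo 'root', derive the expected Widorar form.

Widorar: *kutarkemgo
  kutarkemgo → kutarkemko   [unconditioned shift]
  kutarkemko → kutarkimko   [pre-nasal raising]
  kutarkimko → kotarkimko   [vowel merger]
  kotarkimko → koterkimko   [vowel merger]
  giving Widorar koterkimko.

koterkimko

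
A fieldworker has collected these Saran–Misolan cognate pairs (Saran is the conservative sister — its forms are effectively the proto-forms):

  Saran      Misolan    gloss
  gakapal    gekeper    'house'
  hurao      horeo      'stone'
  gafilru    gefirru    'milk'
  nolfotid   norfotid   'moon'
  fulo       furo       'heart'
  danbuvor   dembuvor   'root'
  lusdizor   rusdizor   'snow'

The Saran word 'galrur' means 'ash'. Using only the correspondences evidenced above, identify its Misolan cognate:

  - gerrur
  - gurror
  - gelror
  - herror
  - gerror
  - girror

gerror

gakapal ~ gekeper — Saran a corresponds to Misolan e after a consonant, before a consonant other than r, m, n, p, b, f, v.
gafilru ~ gefirru — Saran l corresponds to Misolan r after a vowel, before r.
hurao ~ horeo — Saran u corresponds to Misolan o after a consonant, before r.
Applying these to Saran 'galrur':
  galrur → gelrur   (a→e after a consonant, before a consonant other than r, m, n, p, b, f, v)
  gelrur → gerrur   (l→r after a vowel, before r)
  gerrur → gerror   (u→o after a consonant, before r)
So the Misolan cognate is 'gerror'.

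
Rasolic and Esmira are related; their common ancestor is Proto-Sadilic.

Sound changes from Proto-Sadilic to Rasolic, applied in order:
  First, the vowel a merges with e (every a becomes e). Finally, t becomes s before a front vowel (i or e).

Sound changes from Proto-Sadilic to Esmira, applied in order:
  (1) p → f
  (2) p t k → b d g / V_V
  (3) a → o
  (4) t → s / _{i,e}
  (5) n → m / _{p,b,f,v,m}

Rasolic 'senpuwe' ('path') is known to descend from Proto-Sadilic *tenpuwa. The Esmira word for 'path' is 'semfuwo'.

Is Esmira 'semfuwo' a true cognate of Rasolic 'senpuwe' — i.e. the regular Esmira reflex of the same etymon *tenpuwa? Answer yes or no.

Derive the expected Esmira reflex of *tenpuwa:
Esmira: *tenpuwa > tenfuwa > tenfuwo > senfuwo > semfuwo  (by unconditioned shift, vowel merger, palatalisation, nasal place assimilation)
Esmira 'semfuwo' matches the regular reflex exactly, so the pair is cognate.

yes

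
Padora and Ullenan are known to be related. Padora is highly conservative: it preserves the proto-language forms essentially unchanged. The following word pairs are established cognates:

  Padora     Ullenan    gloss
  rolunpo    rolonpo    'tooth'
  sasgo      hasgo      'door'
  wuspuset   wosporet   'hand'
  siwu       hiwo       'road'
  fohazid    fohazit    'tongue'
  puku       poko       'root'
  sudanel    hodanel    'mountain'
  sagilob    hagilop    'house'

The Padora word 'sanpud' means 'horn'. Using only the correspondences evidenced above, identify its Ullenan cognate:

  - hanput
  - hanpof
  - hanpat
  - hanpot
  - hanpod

sasgo ~ hasgo, sagilob ~ hagilop — Padora s corresponds to Ullenan h word-initially before a back vowel.
wuspuset ~ wosporet, puku ~ poko — Padora u corresponds to Ullenan o after a consonant, before a consonant other than r, m, n, p, b, f, v.
fohazid ~ fohazit — Padora d corresponds to Ullenan t word-finally.
Applying these to Padora 'sanpud':
  sanpud → hanpud   (s→h word-initially before a back vowel)
  hanpud → hanpod   (u→o after a consonant, before a consonant other than r, m, n, p, b, f, v)
  hanpod → hanpot   (d→t word-finally)
So the Ullenan cognate is 'hanpot'.

hanpot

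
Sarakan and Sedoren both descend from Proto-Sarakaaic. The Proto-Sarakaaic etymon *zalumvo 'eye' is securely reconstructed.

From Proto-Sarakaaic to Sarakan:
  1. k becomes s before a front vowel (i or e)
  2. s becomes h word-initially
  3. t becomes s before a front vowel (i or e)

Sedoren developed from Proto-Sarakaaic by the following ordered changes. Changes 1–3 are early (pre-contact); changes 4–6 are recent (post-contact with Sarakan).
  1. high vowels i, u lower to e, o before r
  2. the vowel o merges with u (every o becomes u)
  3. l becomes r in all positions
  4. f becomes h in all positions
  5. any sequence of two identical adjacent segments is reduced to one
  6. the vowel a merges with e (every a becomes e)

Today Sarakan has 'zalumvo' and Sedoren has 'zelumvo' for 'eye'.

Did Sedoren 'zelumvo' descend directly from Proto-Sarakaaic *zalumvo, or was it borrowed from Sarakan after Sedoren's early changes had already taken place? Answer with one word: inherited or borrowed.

borrowed

If inherited, *zalumvo would pass through all of Sedoren's changes:
Sedoren: *zalumvo > zalumvu > zarumvu > zerumvu  (by vowel merger, unconditioned shift, vowel merger)
If borrowed from Sarakan 'zalumvo' after the early changes, it would undergo only the recent ones:
  rule 4 (unconditioned shift): no change (zalumvo)
  rule 5 (degemination): no change (zalumvo)
  rule 6 (vowel merger): zalumvo → zelumvo
  ⇒ as a loan: zelumvo
Sedoren 'zelumvo' matches the loan outcome 'zelumvo', not the inherited 'zerumvu' — it skipped the early Sedoren changes, so it was borrowed from Sarakan.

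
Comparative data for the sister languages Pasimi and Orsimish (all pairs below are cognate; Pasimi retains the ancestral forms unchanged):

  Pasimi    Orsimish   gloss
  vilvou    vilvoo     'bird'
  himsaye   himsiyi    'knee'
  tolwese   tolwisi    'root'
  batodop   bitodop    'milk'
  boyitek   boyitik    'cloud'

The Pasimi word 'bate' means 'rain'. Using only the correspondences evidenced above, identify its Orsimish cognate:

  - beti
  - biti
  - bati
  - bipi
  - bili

biti

himsaye ~ himsiyi, batodop ~ bitodop — Pasimi a corresponds to Orsimish i after a consonant, before a consonant other than r, m, n, p, b, f, v.
himsaye ~ himsiyi, tolwese ~ tolwisi — Pasimi e corresponds to Orsimish i word-finally.
Applying these to Pasimi 'bate':
  bate → bite   (a→i after a consonant, before a consonant other than r, m, n, p, b, f, v)
  bite → biti   (e→i word-finally)
So the Orsimish cognate is 'biti'.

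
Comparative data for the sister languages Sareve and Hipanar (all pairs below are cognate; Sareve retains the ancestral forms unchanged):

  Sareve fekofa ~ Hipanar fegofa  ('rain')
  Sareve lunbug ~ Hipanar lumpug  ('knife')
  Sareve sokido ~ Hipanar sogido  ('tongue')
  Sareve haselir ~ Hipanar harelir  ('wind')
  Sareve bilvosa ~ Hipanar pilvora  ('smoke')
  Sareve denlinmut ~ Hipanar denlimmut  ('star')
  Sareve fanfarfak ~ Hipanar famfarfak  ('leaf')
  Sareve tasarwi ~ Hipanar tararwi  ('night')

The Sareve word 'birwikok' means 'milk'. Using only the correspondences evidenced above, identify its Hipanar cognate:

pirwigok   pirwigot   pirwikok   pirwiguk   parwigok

pirwigok

bilvosa ~ pilvora — Sareve b corresponds to Hipanar p word-initially before a front vowel.
fekofa ~ fegofa — Sareve k corresponds to Hipanar g between vowels (before a back vowel).
Applying these to Sareve 'birwikok':
  birwikok → pirwikok   (b→p word-initially before a front vowel)
  pirwikok → pirwigok   (k→g between vowels (before a back vowel))
So the Hipanar cognate is 'pirwigok'.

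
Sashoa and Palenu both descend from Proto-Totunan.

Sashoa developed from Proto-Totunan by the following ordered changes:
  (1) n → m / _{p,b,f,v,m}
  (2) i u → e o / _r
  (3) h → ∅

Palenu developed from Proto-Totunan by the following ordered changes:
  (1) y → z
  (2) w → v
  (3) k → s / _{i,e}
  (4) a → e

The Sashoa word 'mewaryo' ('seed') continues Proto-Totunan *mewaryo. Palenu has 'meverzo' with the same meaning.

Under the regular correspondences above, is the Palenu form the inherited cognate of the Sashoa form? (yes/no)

yes

Derive the expected Palenu reflex of *mewaryo:
Palenu: *mewaryo > mewarzo > mevarzo > meverzo  (by unconditioned shift, unconditioned shift, vowel merger)
Palenu 'meverzo' matches the regular reflex exactly, so the pair is cognate.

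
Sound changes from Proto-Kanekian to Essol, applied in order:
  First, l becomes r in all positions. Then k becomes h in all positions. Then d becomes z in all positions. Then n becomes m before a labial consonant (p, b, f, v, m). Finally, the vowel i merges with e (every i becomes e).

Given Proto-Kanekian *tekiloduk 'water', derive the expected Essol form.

Essol: start from *tekiloduk.
  rule 1 (unconditioned shift): tekiloduk → tekiroduk
  rule 2 (unconditioned shift): tekiroduk → tehiroduh
  rule 3 (unconditioned shift): tehiroduh → tehirozuh
  rule 4: no change — tehirozuh
  rule 5 (vowel merger): tehirozuh → teherozuh
  ⇒ Essol teherozuh

teherozuh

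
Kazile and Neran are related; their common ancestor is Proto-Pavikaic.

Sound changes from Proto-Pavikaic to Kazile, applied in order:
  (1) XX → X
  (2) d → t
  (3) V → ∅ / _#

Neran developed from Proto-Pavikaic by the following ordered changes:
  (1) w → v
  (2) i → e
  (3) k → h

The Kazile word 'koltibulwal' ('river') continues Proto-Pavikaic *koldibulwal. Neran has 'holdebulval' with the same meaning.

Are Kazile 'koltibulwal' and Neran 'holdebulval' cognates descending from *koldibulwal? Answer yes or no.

Derive the expected Neran reflex of *koldibulwal:
Neran: start from *koldibulwal.
  rule 1 (unconditioned shift): koldibulwal → koldibulval
  rule 2 (vowel merger): koldibulval → koldebulval
  rule 3 (unconditioned shift): koldebulval → holdebulval
  ⇒ Neran holdebulval
Neran 'holdebulval' matches the regular reflex exactly, so the pair is cognate.

yes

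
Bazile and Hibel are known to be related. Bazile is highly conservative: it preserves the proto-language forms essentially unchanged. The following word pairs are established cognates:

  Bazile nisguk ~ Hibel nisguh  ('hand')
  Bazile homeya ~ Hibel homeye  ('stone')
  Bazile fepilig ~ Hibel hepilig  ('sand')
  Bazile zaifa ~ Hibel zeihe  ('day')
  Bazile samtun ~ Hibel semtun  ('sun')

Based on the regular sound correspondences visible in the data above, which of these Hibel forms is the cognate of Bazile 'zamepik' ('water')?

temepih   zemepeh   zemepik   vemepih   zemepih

zemepih

samtun ~ semtun — Bazile a corresponds to Hibel e after a consonant, before a nasal.
nisguk ~ nisguh — Bazile k corresponds to Hibel h word-finally.
Applying these to Bazile 'zamepik':
  zamepik → zemepik   (a→e after a consonant, before a nasal)
  zemepik → zemepih   (k→h word-finally)
So the Hibel cognate is 'zemepih'.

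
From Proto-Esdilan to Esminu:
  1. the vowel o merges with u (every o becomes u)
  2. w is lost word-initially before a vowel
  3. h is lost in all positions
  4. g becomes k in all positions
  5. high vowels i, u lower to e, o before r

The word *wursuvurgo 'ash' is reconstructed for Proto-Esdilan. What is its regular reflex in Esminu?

Esminu: start from *wursuvurgo.
  rule 1 (vowel merger): wursuvurgo → wursuvurgu
  rule 2 (glide loss): wursuvurgu → ursuvurgu
  rule 3: no change — ursuvurgu
  rule 4 (unconditioned shift): ursuvurgu → ursuvurku
  rule 5 (pre-rhotic lowering): ursuvurku → orsuvorku
  ⇒ Esminu orsuvorku

orsuvorku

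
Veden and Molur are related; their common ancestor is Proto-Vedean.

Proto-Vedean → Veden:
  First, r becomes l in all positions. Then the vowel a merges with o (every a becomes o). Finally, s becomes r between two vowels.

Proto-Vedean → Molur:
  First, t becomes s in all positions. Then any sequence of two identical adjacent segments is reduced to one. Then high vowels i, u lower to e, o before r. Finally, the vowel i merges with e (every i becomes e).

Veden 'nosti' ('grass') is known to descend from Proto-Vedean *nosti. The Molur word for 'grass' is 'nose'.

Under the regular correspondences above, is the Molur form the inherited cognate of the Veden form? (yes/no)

Derive the expected Molur reflex of *nosti:
Molur: *nosti > nossi > nosi > nose  (by unconditioned shift, degemination, vowel merger)
Molur 'nose' matches the regular reflex exactly, so the pair is cognate.

yes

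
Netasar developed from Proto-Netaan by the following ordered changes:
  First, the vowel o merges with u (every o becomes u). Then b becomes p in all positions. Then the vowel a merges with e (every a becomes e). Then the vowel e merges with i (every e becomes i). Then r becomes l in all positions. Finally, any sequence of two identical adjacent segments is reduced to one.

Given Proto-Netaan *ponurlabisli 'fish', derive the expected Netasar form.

punulipisli

Netasar: *ponurlabisli > punurlabisli > punurlapisli > punurlepisli > punurlipisli > punullipisli > punulipisli  (by vowel merger, unconditioned shift, vowel merger, vowel merger, unconditioned shift, degemination)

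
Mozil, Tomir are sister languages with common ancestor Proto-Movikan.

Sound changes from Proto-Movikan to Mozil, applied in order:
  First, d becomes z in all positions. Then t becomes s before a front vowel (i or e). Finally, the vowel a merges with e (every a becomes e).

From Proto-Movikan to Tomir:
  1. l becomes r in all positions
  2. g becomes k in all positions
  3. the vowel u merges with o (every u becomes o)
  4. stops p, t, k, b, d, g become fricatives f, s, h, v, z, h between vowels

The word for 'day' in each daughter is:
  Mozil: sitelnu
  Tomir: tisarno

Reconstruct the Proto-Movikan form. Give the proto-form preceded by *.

Position 3: Mozil has t, Tomir has s. Mozil preserves t here (none of its changes turn any other segment into t), so the proto-segment is *t.
Position 7: Mozil has u, Tomir has o. Mozil preserves u here (none of its changes turn any other segment into u), so the proto-segment is *u.
This points to *titalnu. Verify forward in each daughter:
Mozil: start from *titalnu.
  rule 1: no change — titalnu
  rule 2 (palatalisation): titalnu → sitalnu
  rule 3 (vowel merger): sitalnu → sitelnu
  ⇒ Mozil sitelnu
Tomir: *titalnu
  titalnu → titarnu   [unconditioned shift]
  titarnu (rule 2 does not apply)
  titarnu → titarno   [vowel merger]
  titarno → tisarno   [intervocalic lenition]
  giving Tomir tisarno.
Only *titalnu yields all of Mozil sitelnu, Tomir tisarno.

*titalnu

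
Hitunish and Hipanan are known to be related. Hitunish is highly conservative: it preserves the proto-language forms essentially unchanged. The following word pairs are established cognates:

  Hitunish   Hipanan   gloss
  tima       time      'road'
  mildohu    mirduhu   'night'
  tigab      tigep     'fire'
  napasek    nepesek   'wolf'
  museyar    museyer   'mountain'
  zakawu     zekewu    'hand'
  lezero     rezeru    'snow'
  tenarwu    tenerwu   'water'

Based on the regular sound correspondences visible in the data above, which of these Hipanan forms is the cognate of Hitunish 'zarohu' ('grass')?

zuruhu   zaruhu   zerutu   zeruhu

zeruhu

museyar ~ museyer, tenarwu ~ tenerwu — Hitunish a corresponds to Hipanan e after a consonant, before r.
mildohu ~ mirduhu — Hitunish o corresponds to Hipanan u after a consonant, before a consonant other than r, m, n, p, b, f, v.
Applying these to Hitunish 'zarohu':
  zarohu → zerohu   (a→e after a consonant, before r)
  zerohu → zeruhu   (o→u after a consonant, before a consonant other than r, m, n, p, b, f, v)
So the Hipanan cognate is 'zeruhu'.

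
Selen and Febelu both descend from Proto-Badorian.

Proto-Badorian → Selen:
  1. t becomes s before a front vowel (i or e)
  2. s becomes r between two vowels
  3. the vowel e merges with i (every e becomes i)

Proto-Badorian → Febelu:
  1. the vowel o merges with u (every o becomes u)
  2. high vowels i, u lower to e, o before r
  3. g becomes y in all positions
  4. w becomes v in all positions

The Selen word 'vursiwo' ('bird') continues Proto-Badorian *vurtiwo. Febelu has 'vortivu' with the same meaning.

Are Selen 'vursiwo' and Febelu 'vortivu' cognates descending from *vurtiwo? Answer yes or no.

yes

Derive the expected Febelu reflex of *vurtiwo:
Febelu: start from *vurtiwo.
  rule 1 (vowel merger): vurtiwo → vurtiwu
  rule 2 (pre-rhotic lowering): vurtiwu → vortiwu
  rule 3: no change — vortiwu
  rule 4 (unconditioned shift): vortiwu → vortivu
  ⇒ Febelu vortivu
Febelu 'vortivu' matches the regular reflex exactly, so the pair is cognate.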